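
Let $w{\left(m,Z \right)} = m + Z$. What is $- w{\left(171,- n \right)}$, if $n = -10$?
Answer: $-181$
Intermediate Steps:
$w{\left(m,Z \right)} = Z + m$
$- w{\left(171,- n \right)} = - (\left(-1\right) \left(-10\right) + 171) = - (10 + 171) = \left(-1\right) 181 = -181$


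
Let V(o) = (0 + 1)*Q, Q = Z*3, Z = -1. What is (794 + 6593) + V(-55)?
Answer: 7384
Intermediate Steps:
Q = -3 (Q = -1*3 = -3)
V(o) = -3 (V(o) = (0 + 1)*(-3) = 1*(-3) = -3)
(794 + 6593) + V(-55) = (794 + 6593) - 3 = 7387 - 3 = 7384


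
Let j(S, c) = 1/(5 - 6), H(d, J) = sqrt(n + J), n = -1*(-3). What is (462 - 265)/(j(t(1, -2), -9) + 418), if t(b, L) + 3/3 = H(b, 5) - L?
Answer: 197/417 ≈ 0.47242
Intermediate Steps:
n = 3
H(d, J) = sqrt(3 + J)
t(b, L) = -1 - L + 2*sqrt(2) (t(b, L) = -1 + (sqrt(3 + 5) - L) = -1 + (sqrt(8) - L) = -1 + (2*sqrt(2) - L) = -1 + (-L + 2*sqrt(2)) = -1 - L + 2*sqrt(2))
j(S, c) = -1 (j(S, c) = 1/(-1) = -1)
(462 - 265)/(j(t(1, -2), -9) + 418) = (462 - 265)/(-1 + 418) = 197/417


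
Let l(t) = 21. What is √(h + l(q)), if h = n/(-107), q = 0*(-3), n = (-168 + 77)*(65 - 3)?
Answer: 7*√17227/107 ≈ 8.5866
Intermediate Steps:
n = -5642 (n = -91*62 = -5642)
q = 0
h = 5642/107 (h = -5642/(-107) = -5642*(-1/107) = 5642/107 ≈ 52.729)
√(h + l(q)) = √(5642/107 + 21) = √(7889/107) = 7*√17227/107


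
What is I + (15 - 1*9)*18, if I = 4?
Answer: 112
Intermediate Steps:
I + (15 - 1*9)*18 = 4 + (15 - 1*9)*18 = 4 + (15 - 9)*18 = 4 + 6*18 = 4 + 108 = 112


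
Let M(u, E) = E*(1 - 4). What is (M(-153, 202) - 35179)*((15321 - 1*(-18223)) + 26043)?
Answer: -2132320795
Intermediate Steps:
M(u, E) = -3*E (M(u, E) = E*(-3) = -3*E)
(M(-153, 202) - 35179)*((15321 - 1*(-18223)) + 26043) = (-3*202 - 35179)*((15321 - 1*(-18223)) + 26043) = (-606 - 35179)*((15321 + 18223) + 26043) = -35785*(33544 + 26043) = -35785*59587 = -2132320795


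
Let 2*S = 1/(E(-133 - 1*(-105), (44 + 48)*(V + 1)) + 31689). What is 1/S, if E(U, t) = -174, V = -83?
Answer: 63030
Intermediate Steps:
S = 1/63030 (S = 1/(2*(-174 + 31689)) = (1/2)/31515 = (1/2)*(1/31515) = 1/63030 ≈ 1.5865e-5)
1/S = 1/(1/63030) = 63030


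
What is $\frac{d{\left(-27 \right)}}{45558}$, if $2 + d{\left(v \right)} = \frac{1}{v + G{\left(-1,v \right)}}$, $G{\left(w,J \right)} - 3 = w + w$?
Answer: $- \frac{53}{1184508} \approx -4.4744 \cdot 10^{-5}$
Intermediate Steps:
$G{\left(w,J \right)} = 3 + 2 w$ ($G{\left(w,J \right)} = 3 + \left(w + w\right) = 3 + 2 w$)
$d{\left(v \right)} = -2 + \frac{1}{1 + v}$ ($d{\left(v \right)} = -2 + \frac{1}{v + \left(3 + 2 \left(-1\right)\right)} = -2 + \frac{1}{v + \left(3 - 2\right)} = -2 + \frac{1}{v + 1} = -2 + \frac{1}{1 + v}$)
$\frac{d{\left(-27 \right)}}{45558} = \frac{\frac{1}{1 - 27} \left(-1 - -54\right)}{45558} = \frac{-1 + 54}{-26} \cdot \frac{1}{45558} = \left(- \frac{1}{26}\right) 53 \cdot \frac{1}{45558} = \left(- \frac{53}{26}\right) \frac{1}{45558} = - \frac{53}{1184508}$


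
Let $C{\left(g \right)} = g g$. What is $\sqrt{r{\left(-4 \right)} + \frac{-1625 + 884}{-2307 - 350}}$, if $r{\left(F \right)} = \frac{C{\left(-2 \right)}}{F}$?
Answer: $\frac{2 i \sqrt{1272703}}{2657} \approx 0.84918 i$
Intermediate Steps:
$C{\left(g \right)} = g^{2}$
$r{\left(F \right)} = \frac{4}{F}$ ($r{\left(F \right)} = \frac{\left(-2\right)^{2}}{F} = \frac{4}{F}$)
$\sqrt{r{\left(-4 \right)} + \frac{-1625 + 884}{-2307 - 350}} = \sqrt{\frac{4}{-4} + \frac{-1625 + 884}{-2307 - 350}} = \sqrt{4 \left(- \frac{1}{4}\right) - \frac{741}{-2657}} = \sqrt{-1 - - \frac{741}{2657}} = \sqrt{-1 + \frac{741}{2657}} = \sqrt{- \frac{1916}{2657}} = \frac{2 i \sqrt{1272703}}{2657}$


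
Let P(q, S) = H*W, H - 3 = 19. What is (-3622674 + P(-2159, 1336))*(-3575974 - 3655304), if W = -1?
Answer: 26196721885488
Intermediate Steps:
H = 22 (H = 3 + 19 = 22)
P(q, S) = -22 (P(q, S) = 22*(-1) = -22)
(-3622674 + P(-2159, 1336))*(-3575974 - 3655304) = (-3622674 - 22)*(-3575974 - 3655304) = -3622696*(-7231278) = 26196721885488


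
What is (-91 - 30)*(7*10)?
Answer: -8470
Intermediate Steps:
(-91 - 30)*(7*10) = -121*70 = -8470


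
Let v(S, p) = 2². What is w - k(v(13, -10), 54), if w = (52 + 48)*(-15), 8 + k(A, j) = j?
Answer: -1546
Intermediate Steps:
v(S, p) = 4
k(A, j) = -8 + j
w = -1500 (w = 100*(-15) = -1500)
w - k(v(13, -10), 54) = -1500 - (-8 + 54) = -1500 - 1*46 = -1500 - 46 = -1546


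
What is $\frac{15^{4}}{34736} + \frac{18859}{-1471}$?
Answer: $- \frac{580616849}{51096656} \approx -11.363$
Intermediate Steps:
$\frac{15^{4}}{34736} + \frac{18859}{-1471} = 50625 \cdot \frac{1}{34736} + 18859 \left(- \frac{1}{1471}\right) = \frac{50625}{34736} - \frac{18859}{1471} = - \frac{580616849}{51096656}$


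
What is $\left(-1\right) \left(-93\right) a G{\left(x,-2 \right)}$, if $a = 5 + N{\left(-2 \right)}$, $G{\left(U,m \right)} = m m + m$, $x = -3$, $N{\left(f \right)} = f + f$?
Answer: $186$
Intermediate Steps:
$N{\left(f \right)} = 2 f$
$G{\left(U,m \right)} = m + m^{2}$ ($G{\left(U,m \right)} = m^{2} + m = m + m^{2}$)
$a = 1$ ($a = 5 + 2 \left(-2\right) = 5 - 4 = 1$)
$\left(-1\right) \left(-93\right) a G{\left(x,-2 \right)} = \left(-1\right) \left(-93\right) 1 \left(- 2 \left(1 - 2\right)\right) = 93 \cdot 1 \left(\left(-2\right) \left(-1\right)\right) = 93 \cdot 2 = 186$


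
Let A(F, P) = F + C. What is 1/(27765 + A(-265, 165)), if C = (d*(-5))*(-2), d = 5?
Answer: 1/27550 ≈ 3.6298e-5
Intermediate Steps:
C = 50 (C = (5*(-5))*(-2) = -25*(-2) = 50)
A(F, P) = 50 + F (A(F, P) = F + 50 = 50 + F)
1/(27765 + A(-265, 165)) = 1/(27765 + (50 - 265)) = 1/(27765 - 215) = 1/27550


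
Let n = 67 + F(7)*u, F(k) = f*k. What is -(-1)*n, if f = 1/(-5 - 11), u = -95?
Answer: 1737/16 ≈ 108.56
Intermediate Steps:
f = -1/16 (f = 1/(-16) = -1/16 ≈ -0.062500)
F(k) = -k/16
n = 1737/16 (n = 67 - 1/16*7*(-95) = 67 - 7/16*(-95) = 67 + 665/16 = 1737/16 ≈ 108.56)
-(-1)*n = -(-1)*1737/16 = -1*(-1737/16) = 1737/16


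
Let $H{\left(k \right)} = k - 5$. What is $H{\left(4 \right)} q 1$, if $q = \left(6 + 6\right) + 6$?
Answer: $-18$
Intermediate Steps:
$H{\left(k \right)} = -5 + k$ ($H{\left(k \right)} = k - 5 = -5 + k$)
$q = 18$ ($q = 12 + 6 = 18$)
$H{\left(4 \right)} q 1 = \left(-5 + 4\right) 18 \cdot 1 = \left(-1\right) 18 \cdot 1 = \left(-18\right) 1 = -18$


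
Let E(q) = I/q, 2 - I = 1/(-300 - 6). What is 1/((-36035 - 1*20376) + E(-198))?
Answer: -60588/3417830281 ≈ -1.7727e-5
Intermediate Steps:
I = 613/306 (I = 2 - 1/(-300 - 6) = 2 - 1/(-306) = 2 - 1*(-1/306) = 2 + 1/306 = 613/306 ≈ 2.0033)
E(q) = 613/(306*q)
1/((-36035 - 1*20376) + E(-198)) = 1/((-36035 - 1*20376) + (613/306)/(-198)) = 1/((-36035 - 20376) + (613/306)*(-1/198)) = 1/(-56411 - 613/60588) = 1/(-3417830281/60588) = -60588/3417830281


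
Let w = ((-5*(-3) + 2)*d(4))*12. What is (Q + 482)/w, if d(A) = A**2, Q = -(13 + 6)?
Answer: 463/3264 ≈ 0.14185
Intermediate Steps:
Q = -19 (Q = -1*19 = -19)
w = 3264 (w = ((-5*(-3) + 2)*4**2)*12 = ((15 + 2)*16)*12 = (17*16)*12 = 272*12 = 3264)
(Q + 482)/w = (-19 + 482)/3264 = 463*(1/3264) = 463/3264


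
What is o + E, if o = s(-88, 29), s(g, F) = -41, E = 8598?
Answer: 8557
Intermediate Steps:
o = -41
o + E = -41 + 8598 = 8557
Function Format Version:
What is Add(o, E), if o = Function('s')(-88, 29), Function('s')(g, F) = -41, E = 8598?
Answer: 8557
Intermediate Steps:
o = -41
Add(o, E) = Add(-41, 8598) = 8557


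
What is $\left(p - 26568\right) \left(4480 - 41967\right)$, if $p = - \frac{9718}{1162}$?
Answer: $\frac{578831781229}{581} \approx 9.9627 \cdot 10^{8}$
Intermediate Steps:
$p = - \frac{4859}{581}$ ($p = \left(-9718\right) \frac{1}{1162} = - \frac{4859}{581} \approx -8.3632$)
$\left(p - 26568\right) \left(4480 - 41967\right) = \left(- \frac{4859}{581} - 26568\right) \left(4480 - 41967\right) = \left(- \frac{15440867}{581}\right) \left(-37487\right) = \frac{578831781229}{581}$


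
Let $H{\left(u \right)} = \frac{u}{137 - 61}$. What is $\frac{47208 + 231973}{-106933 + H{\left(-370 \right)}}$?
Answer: $- \frac{10608878}{4063639} \approx -2.6107$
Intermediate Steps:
$H{\left(u \right)} = \frac{u}{76}$
$\frac{47208 + 231973}{-106933 + H{\left(-370 \right)}} = \frac{47208 + 231973}{-106933 + \frac{1}{76} \left(-370\right)} = \frac{279181}{-106933 - \frac{185}{38}} = \frac{279181}{- \frac{4063639}{38}} = 279181 \left(- \frac{38}{4063639}\right) = - \frac{10608878}{4063639}$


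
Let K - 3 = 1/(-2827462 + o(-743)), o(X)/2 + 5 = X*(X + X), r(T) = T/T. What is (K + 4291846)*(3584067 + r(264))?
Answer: 2381469000129790491/154819 ≈ 1.5382e+13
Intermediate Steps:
r(T) = 1
o(X) = -10 + 4*X² (o(X) = -10 + 2*(X*(X + X)) = -10 + 2*(X*(2*X)) = -10 + 2*(2*X²) = -10 + 4*X²)
K = 1857827/619276 (K = 3 + 1/(-2827462 + (-10 + 4*(-743)²)) = 3 + 1/(-2827462 + (-10 + 4*552049)) = 3 + 1/(-2827462 + (-10 + 2208196)) = 3 + 1/(-2827462 + 2208186) = 3 + 1/(-619276) = 3 - 1/619276 = 1857827/619276 ≈ 3.0000)
(K + 4291846)*(3584067 + r(264)) = (1857827/619276 + 4291846)*(3584067 + 1) = (2657839081323/619276)*3584068 = 2381469000129790491/154819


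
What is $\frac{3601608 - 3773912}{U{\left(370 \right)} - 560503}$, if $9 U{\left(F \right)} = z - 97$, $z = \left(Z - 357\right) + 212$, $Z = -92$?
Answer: $\frac{1550736}{5044861} \approx 0.30739$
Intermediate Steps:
$z = -237$ ($z = \left(-92 - 357\right) + 212 = -449 + 212 = -237$)
$U{\left(F \right)} = - \frac{334}{9}$ ($U{\left(F \right)} = \frac{-237 - 97}{9} = \frac{1}{9} \left(-334\right) = - \frac{334}{9}$)
$\frac{3601608 - 3773912}{U{\left(370 \right)} - 560503} = \frac{3601608 - 3773912}{- \frac{334}{9} - 560503} = - \frac{172304}{- \frac{5044861}{9}} = \left(-172304\right) \left(- \frac{9}{5044861}\right) = \frac{1550736}{5044861}$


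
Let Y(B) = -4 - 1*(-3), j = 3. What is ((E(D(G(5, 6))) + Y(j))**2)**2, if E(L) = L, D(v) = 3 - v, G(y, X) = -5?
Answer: 2401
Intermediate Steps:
Y(B) = -1 (Y(B) = -4 + 3 = -1)
((E(D(G(5, 6))) + Y(j))**2)**2 = (((3 - 1*(-5)) - 1)**2)**2 = (((3 + 5) - 1)**2)**2 = ((8 - 1)**2)**2 = (7**2)**2 = 49**2 = 2401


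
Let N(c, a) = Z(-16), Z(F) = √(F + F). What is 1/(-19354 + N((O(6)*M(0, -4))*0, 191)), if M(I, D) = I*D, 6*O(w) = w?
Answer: -9677/187288674 - I*√2/93644337 ≈ -5.1669e-5 - 1.5102e-8*I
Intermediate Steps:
O(w) = w/6
Z(F) = √2*√F (Z(F) = √(2*F) = √2*√F)
M(I, D) = D*I
N(c, a) = 4*I*√2 (N(c, a) = √2*√(-16) = √2*(4*I) = 4*I*√2)
1/(-19354 + N((O(6)*M(0, -4))*0, 191)) = 1/(-19354 + 4*I*√2)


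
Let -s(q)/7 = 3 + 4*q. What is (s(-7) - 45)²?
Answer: 16900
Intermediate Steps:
s(q) = -21 - 28*q (s(q) = -7*(3 + 4*q) = -21 - 28*q)
(s(-7) - 45)² = ((-21 - 28*(-7)) - 45)² = ((-21 + 196) - 45)² = (175 - 45)² = 130² = 16900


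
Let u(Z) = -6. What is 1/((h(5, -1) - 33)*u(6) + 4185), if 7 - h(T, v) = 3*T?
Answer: 1/4431 ≈ 0.00022568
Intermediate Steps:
h(T, v) = 7 - 3*T
1/((h(5, -1) - 33)*u(6) + 4185) = 1/(((7 - 3*5) - 33)*(-6) + 4185) = 1/(((7 - 15) - 33)*(-6) + 4185) = 1/((-8 - 33)*(-6) + 4185) = 1/(-41*(-6) + 4185) = 1/(246 + 4185) = 1/4431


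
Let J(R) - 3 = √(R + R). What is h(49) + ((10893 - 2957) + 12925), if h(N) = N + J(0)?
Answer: 20913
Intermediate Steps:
J(R) = 3 + √2*√R (J(R) = 3 + √(R + R) = 3 + √(2*R) = 3 + √2*√R)
h(N) = 3 + N (h(N) = N + (3 + √2*√0) = N + (3 + √2*0) = N + (3 + 0) = N + 3 = 3 + N)
h(49) + ((10893 - 2957) + 12925) = (3 + 49) + ((10893 - 2957) + 12925) = 52 + (7936 + 12925) = 52 + 20861 = 20913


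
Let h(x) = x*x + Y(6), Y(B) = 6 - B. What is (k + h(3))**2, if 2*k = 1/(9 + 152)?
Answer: 8404201/103684 ≈ 81.056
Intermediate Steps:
k = 1/322 (k = 1/(2*(9 + 152)) = (1/2)/161 = (1/2)*(1/161) = 1/322 ≈ 0.0031056)
h(x) = x**2 (h(x) = x*x + (6 - 1*6) = x**2 + (6 - 6) = x**2 + 0 = x**2)
(k + h(3))**2 = (1/322 + 3**2)**2 = (1/322 + 9)**2 = (2899/322)**2 = 8404201/103684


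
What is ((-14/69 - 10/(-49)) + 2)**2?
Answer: 45778756/11431161 ≈ 4.0047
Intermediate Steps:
((-14/69 - 10/(-49)) + 2)**2 = ((-14*1/69 - 10*(-1/49)) + 2)**2 = ((-14/69 + 10/49) + 2)**2 = (4/3381 + 2)**2 = (6766/3381)**2 = 45778756/11431161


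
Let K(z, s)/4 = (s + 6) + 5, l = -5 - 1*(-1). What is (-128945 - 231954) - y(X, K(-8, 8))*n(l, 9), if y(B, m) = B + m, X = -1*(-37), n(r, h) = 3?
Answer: -361238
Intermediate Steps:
l = -4 (l = -5 + 1 = -4)
K(z, s) = 44 + 4*s (K(z, s) = 4*((s + 6) + 5) = 4*((6 + s) + 5) = 4*(11 + s) = 44 + 4*s)
X = 37
(-128945 - 231954) - y(X, K(-8, 8))*n(l, 9) = (-128945 - 231954) - (37 + (44 + 4*8))*3 = -360899 - (37 + (44 + 32))*3 = -360899 - (37 + 76)*3 = -360899 - 113*3 = -360899 - 1*339 = -360899 - 339 = -361238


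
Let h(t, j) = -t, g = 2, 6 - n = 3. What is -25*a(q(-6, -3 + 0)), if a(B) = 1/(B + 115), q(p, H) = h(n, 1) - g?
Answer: -5/22 ≈ -0.22727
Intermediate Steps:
n = 3 (n = 6 - 1*3 = 6 - 3 = 3)
q(p, H) = -5 (q(p, H) = -1*3 - 1*2 = -3 - 2 = -5)
a(B) = 1/(115 + B)
-25*a(q(-6, -3 + 0)) = -25/(115 - 5) = -25/110 = -25*1/110 = -5/22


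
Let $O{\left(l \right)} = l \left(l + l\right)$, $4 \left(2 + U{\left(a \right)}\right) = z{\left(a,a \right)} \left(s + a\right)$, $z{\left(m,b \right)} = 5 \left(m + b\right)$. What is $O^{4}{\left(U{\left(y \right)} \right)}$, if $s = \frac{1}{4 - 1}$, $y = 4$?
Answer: $\frac{894321072475734016}{6561} \approx 1.3631 \cdot 10^{14}$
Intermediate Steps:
$z{\left(m,b \right)} = 5 b + 5 m$ ($z{\left(m,b \right)} = 5 \left(b + m\right) = 5 b + 5 m$)
$s = \frac{1}{3} \approx 0.33333$
$U{\left(a \right)} = -2 + \frac{5 a \left(\frac{1}{3} + a\right)}{2}$ ($U{\left(a \right)} = -2 + \frac{\left(5 a + 5 a\right) \left(\frac{1}{3} + a\right)}{4} = -2 + \frac{10 a \left(\frac{1}{3} + a\right)}{4} = -2 + \frac{5 a \left(\frac{1}{3} + a\right)}{2}$)
$O{\left(l \right)} = 2 l^{2}$ ($O{\left(l \right)} = l 2 l = 2 l^{2}$)
$O^{4}{\left(U{\left(y \right)} \right)} = \left(2 \left(-2 + \frac{5 \cdot 4^{2}}{2} + \frac{5}{6} \cdot 4\right)^{2}\right)^{4} = \left(2 \left(-2 + \frac{5}{2} \cdot 16 + \frac{10}{3}\right)^{2}\right)^{4} = \left(2 \left(-2 + 40 + \frac{10}{3}\right)^{2}\right)^{4} = \left(2 \left(\frac{124}{3}\right)^{2}\right)^{4} = \left(2 \cdot \frac{15376}{9}\right)^{4} = \left(\frac{30752}{9}\right)^{4} = \frac{894321072475734016}{6561}$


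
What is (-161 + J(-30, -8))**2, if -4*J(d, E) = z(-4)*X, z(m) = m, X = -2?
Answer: 26569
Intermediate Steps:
J(d, E) = -2 (J(d, E) = -(-1)*(-2) = -1/4*8 = -2)
(-161 + J(-30, -8))**2 = (-161 - 2)**2 = (-163)**2 = 26569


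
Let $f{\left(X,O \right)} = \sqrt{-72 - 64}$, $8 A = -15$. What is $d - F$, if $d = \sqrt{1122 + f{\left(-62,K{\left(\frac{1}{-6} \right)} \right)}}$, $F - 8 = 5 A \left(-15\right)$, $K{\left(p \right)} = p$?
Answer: $- \frac{1189}{8} + \sqrt{1122 + 2 i \sqrt{34}} \approx -115.13 + 0.17408 i$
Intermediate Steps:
$A = - \frac{15}{8}$ ($A = \frac{1}{8} \left(-15\right) = - \frac{15}{8} \approx -1.875$)
$f{\left(X,O \right)} = 2 i \sqrt{34}$ ($f{\left(X,O \right)} = \sqrt{-136} = 2 i \sqrt{34}$)
$F = \frac{1189}{8}$ ($F = 8 + 5 \left(- \frac{15}{8}\right) \left(-15\right) = 8 - - \frac{1125}{8} = 8 + \frac{1125}{8} = \frac{1189}{8} \approx 148.63$)
$d = \sqrt{1122 + 2 i \sqrt{34}} \approx 33.497 + 0.1741 i$
$d - F = \sqrt{1122 + 2 i \sqrt{34}} - \frac{1189}{8} = - \frac{1189}{8} + \sqrt{1122 + 2 i \sqrt{34}}$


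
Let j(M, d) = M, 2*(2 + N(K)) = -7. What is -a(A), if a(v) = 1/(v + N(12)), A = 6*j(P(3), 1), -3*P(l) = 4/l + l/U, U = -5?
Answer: 30/209 ≈ 0.14354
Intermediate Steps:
P(l) = -4/(3*l) + l/15 (P(l) = -(4/l + l/(-5))/3 = -(4/l + l*(-⅕))/3 = -(4/l - l/5)/3 = -4/(3*l) + l/15)
N(K) = -11/2 (N(K) = -2 + (½)*(-7) = -2 - 7/2 = -11/2)
A = -22/15 (A = 6*((1/15)*(-20 + 3²)/3) = 6*((1/15)*(⅓)*(-20 + 9)) = 6*((1/15)*(⅓)*(-11)) = 6*(-11/45) = -22/15 ≈ -1.4667)
a(v) = 1/(-11/2 + v) (a(v) = 1/(v - 11/2) = 1/(-11/2 + v))
-a(A) = -2/(-11 + 2*(-22/15)) = -2/(-11 - 44/15) = -2/(-209/15) = -2*(-15)/209 = -1*(-30/209) = 30/209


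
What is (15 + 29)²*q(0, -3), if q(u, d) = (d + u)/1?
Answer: -5808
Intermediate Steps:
q(u, d) = d + u (q(u, d) = (d + u)*1 = d + u)
(15 + 29)²*q(0, -3) = (15 + 29)²*(-3 + 0) = 44²*(-3) = 1936*(-3) = -5808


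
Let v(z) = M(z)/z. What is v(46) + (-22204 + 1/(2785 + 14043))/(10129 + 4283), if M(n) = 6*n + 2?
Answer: 8372356317/1859359376 ≈ 4.5028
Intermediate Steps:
M(n) = 2 + 6*n
v(z) = (2 + 6*z)/z
v(46) + (-22204 + 1/(2785 + 14043))/(10129 + 4283) = (6 + 2/46) + (-22204 + 1/(2785 + 14043))/(10129 + 4283) = (6 + 2*(1/46)) + (-22204 + 1/16828)/14412 = (6 + 1/23) + (-22204 + 1/16828)*(1/14412) = 139/23 - 373648911/16828*1/14412 = 139/23 - 124549637/80841712 = 8372356317/1859359376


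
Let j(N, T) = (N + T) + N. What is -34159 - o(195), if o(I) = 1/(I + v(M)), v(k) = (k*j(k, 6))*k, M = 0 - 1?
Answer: -6797642/199 ≈ -34159.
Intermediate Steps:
j(N, T) = T + 2*N
M = -1
v(k) = k²*(6 + 2*k) (v(k) = (k*(6 + 2*k))*k = k²*(6 + 2*k))
o(I) = 1/(4 + I) (o(I) = 1/(I + 2*(-1)²*(3 - 1)) = 1/(I + 2*1*2) = 1/(I + 4) = 1/(4 + I))
-34159 - o(195) = -34159 - 1/(4 + 195) = -34159 - 1/199 = -6797642/199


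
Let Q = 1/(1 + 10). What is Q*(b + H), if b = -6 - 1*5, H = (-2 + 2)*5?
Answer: -1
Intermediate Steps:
Q = 1/11 ≈ 0.090909
H = 0 (H = 0*5 = 0)
b = -11 (b = -6 - 5 = -11)
Q*(b + H) = (-11 + 0)/11 = (1/11)*(-11) = -1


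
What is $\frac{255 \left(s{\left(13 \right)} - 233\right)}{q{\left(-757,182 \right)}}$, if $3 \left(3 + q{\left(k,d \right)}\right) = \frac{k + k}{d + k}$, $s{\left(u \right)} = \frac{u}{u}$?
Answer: $\frac{102051000}{3661} \approx 27875.0$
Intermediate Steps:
$s{\left(u \right)} = 1$
$q{\left(k,d \right)} = -3 + \frac{2 k}{3 \left(d + k\right)}$ ($q{\left(k,d \right)} = -3 + \frac{\left(k + k\right) \frac{1}{d + k}}{3} = -3 + \frac{2 k \frac{1}{d + k}}{3} = -3 + \frac{2 k}{3 \left(d + k\right)}$)
$\frac{255 \left(s{\left(13 \right)} - 233\right)}{q{\left(-757,182 \right)}} = \frac{255 \left(1 - 233\right)}{\frac{1}{182 - 757} \left(\left(-3\right) 182 - - \frac{5299}{3}\right)} = \frac{255 \left(-232\right)}{\frac{1}{-575} \left(-546 + \frac{5299}{3}\right)} = - \frac{59160}{\left(- \frac{1}{575}\right) \frac{3661}{3}} = - \frac{59160}{- \frac{3661}{1725}} = \left(-59160\right) \left(- \frac{1725}{3661}\right) = \frac{102051000}{3661}$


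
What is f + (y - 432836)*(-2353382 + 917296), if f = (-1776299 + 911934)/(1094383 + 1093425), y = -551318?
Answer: 3092094202043008787/2187808 ≈ 1.4133e+12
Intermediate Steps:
f = -864365/2187808 ≈ -0.39508
f + (y - 432836)*(-2353382 + 917296) = -864365/2187808 + (-551318 - 432836)*(-2353382 + 917296) = -864365/2187808 - 984154*(-1436086) = -864365/2187808 + 1413329781244 = 3092094202043008787/2187808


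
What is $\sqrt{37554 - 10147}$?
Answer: $\sqrt{27407} \approx 165.55$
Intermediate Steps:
$\sqrt{37554 - 10147} = \sqrt{27407}$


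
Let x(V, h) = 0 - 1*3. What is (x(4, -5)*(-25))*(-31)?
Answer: -2325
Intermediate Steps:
x(V, h) = -3 (x(V, h) = 0 - 3 = -3)
(x(4, -5)*(-25))*(-31) = -3*(-25)*(-31) = 75*(-31) = -2325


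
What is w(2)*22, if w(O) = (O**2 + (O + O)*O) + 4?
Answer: 352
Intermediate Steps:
w(O) = 4 + 3*O**2 (w(O) = (O**2 + (2*O)*O) + 4 = (O**2 + 2*O**2) + 4 = 3*O**2 + 4 = 4 + 3*O**2)
w(2)*22 = (4 + 3*2**2)*22 = (4 + 3*4)*22 = (4 + 12)*22 = 16*22 = 352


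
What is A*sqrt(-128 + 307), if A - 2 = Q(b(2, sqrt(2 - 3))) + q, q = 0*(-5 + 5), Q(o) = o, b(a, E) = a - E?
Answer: sqrt(179)*(4 - I) ≈ 53.516 - 13.379*I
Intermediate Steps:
q = 0 (q = 0*0 = 0)
A = 4 - I (A = 2 + ((2 - sqrt(2 - 3)) + 0) = 2 + ((2 - sqrt(-1)) + 0) = 2 + ((2 - I) + 0) = 2 + (2 - I) = 4 - I ≈ 4.0 - 1.0*I)
A*sqrt(-128 + 307) = (4 - I)*sqrt(-128 + 307) = (4 - I)*sqrt(179) = sqrt(179)*(4 - I)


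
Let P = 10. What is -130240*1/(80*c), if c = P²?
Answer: -407/25 ≈ -16.280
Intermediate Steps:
c = 100 (c = 10² = 100)
-130240*1/(80*c) = -130240/((((4*(-1))*2)*(-10))*100) = -130240/((-4*2*(-10))*100) = -130240/(-8*(-10)*100) = -130240/(80*100) = -130240/8000 = -130240*1/8000 = -407/25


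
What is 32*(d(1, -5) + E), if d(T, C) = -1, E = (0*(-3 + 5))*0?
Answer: -32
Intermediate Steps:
E = 0 (E = (0*2)*0 = 0*0 = 0)
32*(d(1, -5) + E) = 32*(-1 + 0) = 32*(-1) = -32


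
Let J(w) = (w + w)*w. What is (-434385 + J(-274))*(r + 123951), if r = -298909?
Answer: 49728837214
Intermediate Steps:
J(w) = 2*w**2 (J(w) = (2*w)*w = 2*w**2)
(-434385 + J(-274))*(r + 123951) = (-434385 + 2*(-274)**2)*(-298909 + 123951) = (-434385 + 2*75076)*(-174958) = (-434385 + 150152)*(-174958) = -284233*(-174958) = 49728837214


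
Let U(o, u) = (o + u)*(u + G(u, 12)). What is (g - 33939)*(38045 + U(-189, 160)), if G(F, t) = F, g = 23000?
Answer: -314660335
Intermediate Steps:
U(o, u) = 2*u*(o + u) (U(o, u) = (o + u)*(u + u) = (o + u)*(2*u) = 2*u*(o + u))
(g - 33939)*(38045 + U(-189, 160)) = (23000 - 33939)*(38045 + 2*160*(-189 + 160)) = -10939*(38045 + 2*160*(-29)) = -10939*(38045 - 9280) = -10939*28765 = -314660335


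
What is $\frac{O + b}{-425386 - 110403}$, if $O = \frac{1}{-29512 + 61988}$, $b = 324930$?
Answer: $- \frac{10552426681}{17400283564} \approx -0.60645$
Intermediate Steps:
$O = \frac{1}{32476} \approx 3.0792 \cdot 10^{-5}$
$\frac{O + b}{-425386 - 110403} = \frac{\frac{1}{32476} + 324930}{-425386 - 110403} = \frac{10552426681}{32476 \left(-535789\right)} = \frac{10552426681}{32476} \left(- \frac{1}{535789}\right) = - \frac{10552426681}{17400283564}$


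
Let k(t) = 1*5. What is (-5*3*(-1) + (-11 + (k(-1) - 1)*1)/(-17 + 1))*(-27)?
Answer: -6669/16 ≈ -416.81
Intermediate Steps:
k(t) = 5
(-5*3*(-1) + (-11 + (k(-1) - 1)*1)/(-17 + 1))*(-27) = (-5*3*(-1) + (-11 + (5 - 1)*1)/(-17 + 1))*(-27) = (-15*(-1) + (-11 + 4*1)/(-16))*(-27) = (15 + (-11 + 4)*(-1/16))*(-27) = (15 - 7*(-1/16))*(-27) = (15 + 7/16)*(-27) = (247/16)*(-27) = -6669/16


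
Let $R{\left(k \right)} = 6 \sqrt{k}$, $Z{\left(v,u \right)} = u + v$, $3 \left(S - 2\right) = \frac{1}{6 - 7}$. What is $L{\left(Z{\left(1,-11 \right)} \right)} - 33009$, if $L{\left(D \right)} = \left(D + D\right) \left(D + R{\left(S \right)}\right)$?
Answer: $-32809 - 40 \sqrt{15} \approx -32964.0$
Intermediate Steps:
$S = \frac{5}{3}$ ($S = 2 + \frac{1}{3 \left(6 - 7\right)} = 2 + \frac{1}{3 \left(-1\right)} = 2 + \frac{1}{3} \left(-1\right) = 2 - \frac{1}{3} = \frac{5}{3} \approx 1.6667$)
$L{\left(D \right)} = 2 D \left(D + 2 \sqrt{15}\right)$ ($L{\left(D \right)} = \left(D + D\right) \left(D + 6 \sqrt{\frac{5}{3}}\right) = 2 D \left(D + 6 \frac{\sqrt{15}}{3}\right) = 2 D \left(D + 2 \sqrt{15}\right)$)
$L{\left(Z{\left(1,-11 \right)} \right)} - 33009 = 2 \left(-11 + 1\right) \left(\left(-11 + 1\right) + 2 \sqrt{15}\right) - 33009 = 2 \left(-10\right) \left(-10 + 2 \sqrt{15}\right) - 33009 = \left(200 - 40 \sqrt{15}\right) - 33009 = -32809 - 40 \sqrt{15}$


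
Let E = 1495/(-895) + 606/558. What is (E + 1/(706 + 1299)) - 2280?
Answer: -76119583793/33377235 ≈ -2280.6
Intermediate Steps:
E = -9728/16647 (E = 1495*(-1/895) + 606*(1/558) = -299/179 + 101/93 = -9728/16647 ≈ -0.58437)
(E + 1/(706 + 1299)) - 2280 = (-9728/16647 + 1/(706 + 1299)) - 2280 = (-9728/16647 + 1/2005) - 2280 = -19487993/33377235 - 2280 = -76119583793/33377235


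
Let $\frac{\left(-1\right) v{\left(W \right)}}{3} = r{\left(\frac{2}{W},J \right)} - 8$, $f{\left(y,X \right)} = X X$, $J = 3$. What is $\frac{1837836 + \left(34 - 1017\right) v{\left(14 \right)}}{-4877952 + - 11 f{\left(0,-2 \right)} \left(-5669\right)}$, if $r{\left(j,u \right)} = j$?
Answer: $- \frac{12702657}{32399612} \approx -0.39206$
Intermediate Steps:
$f{\left(y,X \right)} = X^{2}$
$v{\left(W \right)} = 24 - \frac{6}{W}$ ($v{\left(W \right)} = - 3 \left(\frac{2}{W} - 8\right) = - 3 \left(-8 + \frac{2}{W}\right) = 24 - \frac{6}{W}$)
$\frac{1837836 + \left(34 - 1017\right) v{\left(14 \right)}}{-4877952 + - 11 f{\left(0,-2 \right)} \left(-5669\right)} = \frac{1837836 + \left(34 - 1017\right) \left(24 - \frac{6}{14}\right)}{-4877952 + - 11 \left(-2\right)^{2} \left(-5669\right)} = \frac{1837836 - 983 \left(24 - \frac{3}{7}\right)}{-4877952 + \left(-11\right) 4 \left(-5669\right)} = \frac{1837836 - 983 \left(24 - \frac{3}{7}\right)}{-4877952 - -249436} = \frac{1837836 - \frac{162195}{7}}{-4877952 + 249436} = \frac{1837836 - \frac{162195}{7}}{-4628516} = \frac{12702657}{7} \left(- \frac{1}{4628516}\right) = - \frac{12702657}{32399612}$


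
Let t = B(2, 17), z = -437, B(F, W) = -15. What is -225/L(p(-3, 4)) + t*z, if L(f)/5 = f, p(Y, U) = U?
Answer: 26175/4 ≈ 6543.8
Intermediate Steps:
L(f) = 5*f
t = -15
-225/L(p(-3, 4)) + t*z = -225/(5*4) - 15*(-437) = -225/20 + 6555 = -225*1/20 + 6555 = -45/4 + 6555 = 26175/4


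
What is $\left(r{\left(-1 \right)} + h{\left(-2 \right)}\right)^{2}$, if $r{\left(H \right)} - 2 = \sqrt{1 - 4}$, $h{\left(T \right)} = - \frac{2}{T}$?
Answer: $\left(3 + i \sqrt{3}\right)^{2} \approx 6.0 + 10.392 i$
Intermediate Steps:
$r{\left(H \right)} = 2 + i \sqrt{3}$ ($r{\left(H \right)} = 2 + \sqrt{1 - 4} = 2 + \sqrt{-3} = 2 + i \sqrt{3}$)
$\left(r{\left(-1 \right)} + h{\left(-2 \right)}\right)^{2} = \left(\left(2 + i \sqrt{3}\right) - \frac{2}{-2}\right)^{2} = \left(\left(2 + i \sqrt{3}\right) - -1\right)^{2} = \left(\left(2 + i \sqrt{3}\right) + 1\right)^{2} = \left(3 + i \sqrt{3}\right)^{2}$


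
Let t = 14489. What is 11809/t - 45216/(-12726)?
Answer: 44745331/10243723 ≈ 4.3681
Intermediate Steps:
11809/t - 45216/(-12726) = 11809/14489 - 45216/(-12726) = 11809*(1/14489) - 45216*(-1/12726) = 11809/14489 + 2512/707 = 44745331/10243723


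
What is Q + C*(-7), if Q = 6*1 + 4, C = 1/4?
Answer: 33/4 ≈ 8.2500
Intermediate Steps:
C = ¼ ≈ 0.25000
Q = 10 (Q = 6 + 4 = 10)
Q + C*(-7) = 10 + (¼)*(-7) = 10 - 7/4 = 33/4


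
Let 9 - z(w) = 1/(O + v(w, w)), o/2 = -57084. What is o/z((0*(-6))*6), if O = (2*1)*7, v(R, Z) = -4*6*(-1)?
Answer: -4338384/341 ≈ -12723.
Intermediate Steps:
v(R, Z) = 24 (v(R, Z) = -24*(-1) = 24)
O = 14 (O = 2*7 = 14)
o = -114168 (o = 2*(-57084) = -114168)
z(w) = 341/38 (z(w) = 9 - 1/(14 + 24) = 9 - 1/38 = 341/38)
o/z((0*(-6))*6) = -114168/341/38 = -114168*38/341 = -4338384/341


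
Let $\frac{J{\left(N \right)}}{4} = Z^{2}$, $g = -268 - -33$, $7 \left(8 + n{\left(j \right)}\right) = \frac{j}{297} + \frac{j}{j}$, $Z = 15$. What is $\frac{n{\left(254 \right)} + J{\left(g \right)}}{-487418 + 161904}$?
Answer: $- \frac{1855019}{676743606} \approx -0.0027411$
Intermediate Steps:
$n{\left(j \right)} = - \frac{55}{7} + \frac{j}{2079}$ ($n{\left(j \right)} = -8 + \frac{\frac{j}{297} + \frac{j}{j}}{7} = -8 + \frac{j \frac{1}{297} + 1}{7} = -8 + \frac{\frac{j}{297} + 1}{7} = -8 + \frac{1 + \frac{j}{297}}{7} = -8 + \left(\frac{1}{7} + \frac{j}{2079}\right) = - \frac{55}{7} + \frac{j}{2079}$)
$g = -235$ ($g = -268 + 33 = -235$)
$J{\left(N \right)} = 900$ ($J{\left(N \right)} = 4 \cdot 15^{2} = 4 \cdot 225 = 900$)
$\frac{n{\left(254 \right)} + J{\left(g \right)}}{-487418 + 161904} = \frac{\left(- \frac{55}{7} + \frac{1}{2079} \cdot 254\right) + 900}{-487418 + 161904} = \frac{\left(- \frac{55}{7} + \frac{254}{2079}\right) + 900}{-325514} = \left(- \frac{16081}{2079} + 900\right) \left(- \frac{1}{325514}\right) = \frac{1855019}{2079} \left(- \frac{1}{325514}\right) = - \frac{1855019}{676743606}$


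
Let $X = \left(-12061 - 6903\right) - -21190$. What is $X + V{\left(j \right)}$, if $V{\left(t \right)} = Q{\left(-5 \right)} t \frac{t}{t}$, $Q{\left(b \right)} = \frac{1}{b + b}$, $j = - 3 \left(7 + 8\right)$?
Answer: $\frac{4461}{2} \approx 2230.5$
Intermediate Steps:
$X = 2226$ ($X = -18964 + 21190 = 2226$)
$j = -45$ ($j = \left(-3\right) 15 = -45$)
$Q{\left(b \right)} = \frac{1}{2 b}$
$V{\left(t \right)} = - \frac{t}{10}$ ($V{\left(t \right)} = \frac{1}{2 \left(-5\right)} t \frac{t}{t} = \frac{1}{2} \left(- \frac{1}{5}\right) t 1 = - \frac{t}{10} \cdot 1 = - \frac{t}{10}$)
$X + V{\left(j \right)} = 2226 - - \frac{9}{2} = 2226 + \frac{9}{2} = \frac{4461}{2}$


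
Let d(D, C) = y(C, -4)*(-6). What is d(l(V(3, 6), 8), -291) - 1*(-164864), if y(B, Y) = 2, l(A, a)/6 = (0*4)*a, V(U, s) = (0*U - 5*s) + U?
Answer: 164852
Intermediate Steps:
V(U, s) = U - 5*s (V(U, s) = (0 - 5*s) + U = -5*s + U = U - 5*s)
l(A, a) = 0 (l(A, a) = 6*((0*4)*a) = 6*(0*a) = 6*0 = 0)
d(D, C) = -12 (d(D, C) = 2*(-6) = -12)
d(l(V(3, 6), 8), -291) - 1*(-164864) = -12 - 1*(-164864) = -12 + 164864 = 164852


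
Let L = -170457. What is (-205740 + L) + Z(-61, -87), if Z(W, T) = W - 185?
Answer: -376443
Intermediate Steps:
Z(W, T) = -185 + W
(-205740 + L) + Z(-61, -87) = (-205740 - 170457) + (-185 - 61) = -376197 - 246 = -376443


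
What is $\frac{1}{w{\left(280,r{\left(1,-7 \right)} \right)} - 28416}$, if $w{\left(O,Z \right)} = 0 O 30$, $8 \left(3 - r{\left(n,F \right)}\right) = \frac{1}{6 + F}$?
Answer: $- \frac{1}{28416} \approx -3.5191 \cdot 10^{-5}$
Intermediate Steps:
$r{\left(n,F \right)} = 3 - \frac{1}{8 \left(6 + F\right)}$
$w{\left(O,Z \right)} = 0$ ($w{\left(O,Z \right)} = 0 \cdot 30 = 0$)
$\frac{1}{w{\left(280,r{\left(1,-7 \right)} \right)} - 28416} = \frac{1}{0 - 28416} = \frac{1}{-28416} = - \frac{1}{28416}$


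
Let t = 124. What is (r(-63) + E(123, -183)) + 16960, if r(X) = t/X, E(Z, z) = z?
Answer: 1056827/63 ≈ 16775.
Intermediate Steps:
r(X) = 124/X
(r(-63) + E(123, -183)) + 16960 = (124/(-63) - 183) + 16960 = (124*(-1/63) - 183) + 16960 = (-124/63 - 183) + 16960 = -11653/63 + 16960 = 1056827/63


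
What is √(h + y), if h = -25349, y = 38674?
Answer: 5*√533 ≈ 115.43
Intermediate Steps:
√(h + y) = √(-25349 + 38674) = √13325 = 5*√533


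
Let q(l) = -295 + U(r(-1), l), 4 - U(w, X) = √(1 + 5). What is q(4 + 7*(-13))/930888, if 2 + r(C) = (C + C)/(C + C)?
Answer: -97/310296 - √6/930888 ≈ -0.00031524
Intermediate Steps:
r(C) = -1 (r(C) = -2 + (C + C)/(C + C) = -2 + (2*C)/((2*C)) = -2 + (2*C)*(1/(2*C)) = -2 + 1 = -1)
U(w, X) = 4 - √6 (U(w, X) = 4 - √(1 + 5) = 4 - √6)
q(l) = -291 - √6 (q(l) = -295 + (4 - √6) = -291 - √6)
q(4 + 7*(-13))/930888 = (-291 - √6)/930888 = (-291 - √6)*(1/930888) = -97/310296 - √6/930888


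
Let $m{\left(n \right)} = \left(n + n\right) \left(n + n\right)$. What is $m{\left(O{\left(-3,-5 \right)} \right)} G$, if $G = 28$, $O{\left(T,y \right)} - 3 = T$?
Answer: $0$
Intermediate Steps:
$O{\left(T,y \right)} = 3 + T$
$m{\left(n \right)} = 4 n^{2}$ ($m{\left(n \right)} = 2 n 2 n = 4 n^{2}$)
$m{\left(O{\left(-3,-5 \right)} \right)} G = 4 \left(3 - 3\right)^{2} \cdot 28 = 4 \cdot 0^{2} \cdot 28 = 4 \cdot 0 \cdot 28 = 0 \cdot 28 = 0$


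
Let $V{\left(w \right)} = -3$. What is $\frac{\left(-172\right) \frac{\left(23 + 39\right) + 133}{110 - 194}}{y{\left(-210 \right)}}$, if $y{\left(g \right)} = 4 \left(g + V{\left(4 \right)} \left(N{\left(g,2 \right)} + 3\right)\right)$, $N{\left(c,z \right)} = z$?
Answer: $- \frac{559}{1260} \approx -0.44365$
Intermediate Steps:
$y{\left(g \right)} = -60 + 4 g$ ($y{\left(g \right)} = 4 \left(g - 3 \left(2 + 3\right)\right) = 4 \left(g - 15\right) = 4 \left(-15 + g\right) = -60 + 4 g$)
$\frac{\left(-172\right) \frac{\left(23 + 39\right) + 133}{110 - 194}}{y{\left(-210 \right)}} = \frac{\left(-172\right) \frac{\left(23 + 39\right) + 133}{110 - 194}}{-60 + 4 \left(-210\right)} = \frac{\left(-172\right) \frac{62 + 133}{-84}}{-60 - 840} = \frac{\left(-172\right) 195 \left(- \frac{1}{84}\right)}{-900} = \left(-172\right) \left(- \frac{65}{28}\right) \left(- \frac{1}{900}\right) = \frac{2795}{7} \left(- \frac{1}{900}\right) = - \frac{559}{1260}$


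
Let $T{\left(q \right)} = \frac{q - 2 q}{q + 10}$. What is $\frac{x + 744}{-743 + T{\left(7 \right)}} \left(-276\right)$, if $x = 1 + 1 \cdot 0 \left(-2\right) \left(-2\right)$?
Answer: $\frac{1747770}{6319} \approx 276.59$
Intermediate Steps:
$T{\left(q \right)} = - \frac{q}{10 + q}$ ($T{\left(q \right)} = \frac{\left(-1\right) q}{10 + q} = - \frac{q}{10 + q}$)
$x = 1$ ($x = 1 + 1 \cdot 0 \left(-2\right) = 1 + 1 \cdot 0 = 1 + 0 = 1$)
$\frac{x + 744}{-743 + T{\left(7 \right)}} \left(-276\right) = \frac{1 + 744}{-743 - \frac{7}{10 + 7}} \left(-276\right) = \frac{745}{-743 - \frac{7}{17}} \left(-276\right) = \frac{745}{- \frac{12638}{17}} \left(-276\right) = 745 \left(- \frac{17}{12638}\right) \left(-276\right) = \left(- \frac{12665}{12638}\right) \left(-276\right) = \frac{1747770}{6319}$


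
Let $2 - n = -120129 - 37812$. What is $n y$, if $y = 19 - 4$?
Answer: $2369145$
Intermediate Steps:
$y = 15$
$n = 157943$ ($n = 2 - \left(-120129 - 37812\right) = 2 - -157941 = 2 + 157941 = 157943$)
$n y = 157943 \cdot 15 = 2369145$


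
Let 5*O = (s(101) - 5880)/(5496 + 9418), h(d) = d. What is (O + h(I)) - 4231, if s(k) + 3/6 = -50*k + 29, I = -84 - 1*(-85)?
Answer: -630884003/149140 ≈ -4230.1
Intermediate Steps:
I = 1 (I = -84 + 85 = 1)
s(k) = 57/2 - 50*k (s(k) = -1/2 + (-50*k + 29) = -1/2 + (29 - 50*k) = 57/2 - 50*k)
O = -21803/149140 (O = (((57/2 - 50*101) - 5880)/(5496 + 9418))/5 = (((57/2 - 5050) - 5880)/14914)/5 = ((-10043/2 - 5880)*(1/14914))/5 = (-21803/2*1/14914)/5 = (1/5)*(-21803/29828) = -21803/149140 ≈ -0.14619)
(O + h(I)) - 4231 = (-21803/149140 + 1) - 4231 = 127337/149140 - 4231 = -630884003/149140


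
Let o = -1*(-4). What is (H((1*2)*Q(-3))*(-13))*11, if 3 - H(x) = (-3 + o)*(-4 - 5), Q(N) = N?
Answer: -1716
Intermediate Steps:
o = 4
H(x) = 12 (H(x) = 3 - (-3 + 4)*(-4 - 5) = 3 - (-9) = 3 - 1*(-9) = 3 + 9 = 12)
(H((1*2)*Q(-3))*(-13))*11 = (12*(-13))*11 = -156*11 = -1716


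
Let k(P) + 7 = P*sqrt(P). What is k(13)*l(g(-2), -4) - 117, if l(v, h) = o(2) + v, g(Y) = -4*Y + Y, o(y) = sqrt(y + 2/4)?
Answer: -117 - (7 - 13*sqrt(13))*(12 + sqrt(10))/2 ≈ 185.28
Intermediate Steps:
k(P) = -7 + P**(3/2) (k(P) = -7 + P*sqrt(P) = -7 + P**(3/2))
o(y) = sqrt(1/2 + y) (o(y) = sqrt(y + 2*(1/4)) = sqrt(y + 1/2) = sqrt(1/2 + y))
g(Y) = -3*Y
l(v, h) = v + sqrt(10)/2 (l(v, h) = sqrt(2 + 4*2)/2 + v = sqrt(2 + 8)/2 + v = sqrt(10)/2 + v = v + sqrt(10)/2)
k(13)*l(g(-2), -4) - 117 = (-7 + 13**(3/2))*(-3*(-2) + sqrt(10)/2) - 117 = (-7 + 13*sqrt(13))*(6 + sqrt(10)/2) - 117 = -117 + (-7 + 13*sqrt(13))*(6 + sqrt(10)/2)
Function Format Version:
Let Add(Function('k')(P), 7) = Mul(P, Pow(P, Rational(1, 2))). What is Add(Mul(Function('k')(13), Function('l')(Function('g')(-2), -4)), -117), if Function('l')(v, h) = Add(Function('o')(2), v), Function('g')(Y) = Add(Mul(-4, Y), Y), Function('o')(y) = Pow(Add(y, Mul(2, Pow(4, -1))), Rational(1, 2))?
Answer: Add(-117, Mul(Rational(-1, 2), Add(7, Mul(-13, Pow(13, Rational(1, 2)))), Add(12, Pow(10, Rational(1, 2))))) ≈ 185.28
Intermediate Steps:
Function('k')(P) = Add(-7, Pow(P, Rational(3, 2))) (Function('k')(P) = Add(-7, Mul(P, Pow(P, Rational(1, 2)))) = Add(-7, Pow(P, Rational(3, 2))))
Function('o')(y) = Pow(Add(Rational(1, 2), y), Rational(1, 2)) (Function('o')(y) = Pow(Add(y, Mul(2, Rational(1, 4))), Rational(1, 2)) = Pow(Add(y, Rational(1, 2)), Rational(1, 2)) = Pow(Add(Rational(1, 2), y), Rational(1, 2)))
Function('g')(Y) = Mul(-3, Y)
Function('l')(v, h) = Add(v, Mul(Rational(1, 2), Pow(10, Rational(1, 2)))) (Function('l')(v, h) = Add(Mul(Rational(1, 2), Pow(Add(2, Mul(4, 2)), Rational(1, 2))), v) = Add(Mul(Rational(1, 2), Pow(Add(2, 8), Rational(1, 2))), v) = Add(Mul(Rational(1, 2), Pow(10, Rational(1, 2))), v) = Add(v, Mul(Rational(1, 2), Pow(10, Rational(1, 2)))))
Add(Mul(Function('k')(13), Function('l')(Function('g')(-2), -4)), -117) = Add(Mul(Add(-7, Pow(13, Rational(3, 2))), Add(Mul(-3, -2), Mul(Rational(1, 2), Pow(10, Rational(1, 2))))), -117) = Add(Mul(Add(-7, Mul(13, Pow(13, Rational(1, 2)))), Add(6, Mul(Rational(1, 2), Pow(10, Rational(1, 2))))), -117) = Add(-117, Mul(Add(-7, Mul(13, Pow(13, Rational(1, 2)))), Add(6, Mul(Rational(1, 2), Pow(10, Rational(1, 2))))))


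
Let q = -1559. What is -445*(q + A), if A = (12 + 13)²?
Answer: 415630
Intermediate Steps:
A = 625 (A = 25² = 625)
-445*(q + A) = -445*(-1559 + 625) = -445*(-934) = 415630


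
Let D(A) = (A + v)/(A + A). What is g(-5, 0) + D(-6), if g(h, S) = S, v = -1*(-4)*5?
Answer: -7/6 ≈ -1.1667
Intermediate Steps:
v = 20 (v = 4*5 = 20)
D(A) = (20 + A)/(2*A) (D(A) = (A + 20)/(A + A) = (20 + A)/((2*A)) = (20 + A)*(1/(2*A)) = (20 + A)/(2*A))
g(-5, 0) + D(-6) = 0 + (½)*(20 - 6)/(-6) = 0 + (½)*(-⅙)*14 = 0 - 7/6 = -7/6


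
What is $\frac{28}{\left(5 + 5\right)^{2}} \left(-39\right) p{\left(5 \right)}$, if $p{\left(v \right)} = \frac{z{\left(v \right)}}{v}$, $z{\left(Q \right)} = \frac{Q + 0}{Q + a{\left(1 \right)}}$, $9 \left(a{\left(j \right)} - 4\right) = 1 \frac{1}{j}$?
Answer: $- \frac{2457}{2050} \approx -1.1985$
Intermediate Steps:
$a{\left(j \right)} = 4 + \frac{1}{9 j}$ ($a{\left(j \right)} = 4 + \frac{1 \frac{1}{j}}{9} = 4 + \frac{1}{9 j}$)
$z{\left(Q \right)} = \frac{Q}{\frac{37}{9} + Q}$ ($z{\left(Q \right)} = \frac{Q + 0}{Q + \left(4 + \frac{1}{9 \cdot 1}\right)} = \frac{Q}{Q + \left(4 + \frac{1}{9} \cdot 1\right)} = \frac{Q}{Q + \left(4 + \frac{1}{9}\right)} = \frac{Q}{Q + \frac{37}{9}} = \frac{Q}{\frac{37}{9} + Q}$)
$p{\left(v \right)} = \frac{9}{37 + 9 v}$ ($p{\left(v \right)} = \frac{9 v \frac{1}{37 + 9 v}}{v} = \frac{9}{37 + 9 v}$)
$\frac{28}{\left(5 + 5\right)^{2}} \left(-39\right) p{\left(5 \right)} = \frac{28}{\left(5 + 5\right)^{2}} \left(-39\right) \frac{9}{37 + 9 \cdot 5} = \frac{28}{10^{2}} \left(-39\right) \frac{9}{37 + 45} = \frac{28}{100} \left(-39\right) \frac{9}{82} = 28 \cdot \frac{1}{100} \left(-39\right) 9 \cdot \frac{1}{82} = \frac{7}{25} \left(-39\right) \frac{9}{82} = \left(- \frac{273}{25}\right) \frac{9}{82} = - \frac{2457}{2050}$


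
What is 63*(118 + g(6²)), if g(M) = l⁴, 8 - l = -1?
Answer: 420777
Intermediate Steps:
l = 9 (l = 8 - 1*(-1) = 8 + 1 = 9)
g(M) = 6561 (g(M) = 9⁴ = 6561)
63*(118 + g(6²)) = 63*(118 + 6561) = 63*6679 = 420777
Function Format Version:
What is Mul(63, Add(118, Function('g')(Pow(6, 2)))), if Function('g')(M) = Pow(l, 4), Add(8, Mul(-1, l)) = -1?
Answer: 420777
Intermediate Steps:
l = 9 (l = Add(8, Mul(-1, -1)) = Add(8, 1) = 9)
Function('g')(M) = 6561 (Function('g')(M) = Pow(9, 4) = 6561)
Mul(63, Add(118, Function('g')(Pow(6, 2)))) = Mul(63, Add(118, 6561)) = Mul(63, 6679) = 420777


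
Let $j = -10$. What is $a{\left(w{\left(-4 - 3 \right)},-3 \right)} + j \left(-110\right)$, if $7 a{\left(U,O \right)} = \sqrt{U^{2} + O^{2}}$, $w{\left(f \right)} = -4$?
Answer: $\frac{7705}{7} \approx 1100.7$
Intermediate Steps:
$a{\left(U,O \right)} = \frac{\sqrt{O^{2} + U^{2}}}{7}$ ($a{\left(U,O \right)} = \frac{\sqrt{U^{2} + O^{2}}}{7} = \frac{\sqrt{O^{2} + U^{2}}}{7}$)
$a{\left(w{\left(-4 - 3 \right)},-3 \right)} + j \left(-110\right) = \frac{\sqrt{\left(-3\right)^{2} + \left(-4\right)^{2}}}{7} - -1100 = \frac{\sqrt{9 + 16}}{7} + 1100 = \frac{\sqrt{25}}{7} + 1100 = \frac{1}{7} \cdot 5 + 1100 = \frac{5}{7} + 1100 = \frac{7705}{7}$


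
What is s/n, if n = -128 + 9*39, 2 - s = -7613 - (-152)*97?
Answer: -7129/223 ≈ -31.969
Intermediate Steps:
s = -7129 (s = 2 - (-7613 - (-152)*97) = 2 - (-7613 - 1*(-14744)) = 2 - (-7613 + 14744) = 2 - 1*7131 = 2 - 7131 = -7129)
n = 223 (n = -128 + 351 = 223)
s/n = -7129/223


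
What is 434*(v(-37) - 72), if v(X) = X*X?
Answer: 562898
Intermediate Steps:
v(X) = X²
434*(v(-37) - 72) = 434*((-37)² - 72) = 434*(1369 - 72) = 434*1297 = 562898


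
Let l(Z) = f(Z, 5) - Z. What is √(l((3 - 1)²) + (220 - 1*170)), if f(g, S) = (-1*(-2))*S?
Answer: 2*√14 ≈ 7.4833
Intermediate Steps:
f(g, S) = 2*S
l(Z) = 10 - Z (l(Z) = 2*5 - Z = 10 - Z)
√(l((3 - 1)²) + (220 - 1*170)) = √((10 - (3 - 1)²) + (220 - 1*170)) = √((10 - 1*2²) + (220 - 170)) = √((10 - 1*4) + 50) = √((10 - 4) + 50) = √(6 + 50) = √56 = 2*√14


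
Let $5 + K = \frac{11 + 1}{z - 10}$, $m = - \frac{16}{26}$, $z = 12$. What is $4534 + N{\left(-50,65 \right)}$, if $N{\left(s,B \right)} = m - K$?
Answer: $\frac{58921}{13} \approx 4532.4$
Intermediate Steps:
$m = - \frac{8}{13}$ ($m = \left(-16\right) \frac{1}{26} = - \frac{8}{13} \approx -0.61539$)
$K = 1$ ($K = -5 + \frac{11 + 1}{12 - 10} = -5 + \frac{12}{2} = -5 + 12 \cdot \frac{1}{2} = -5 + 6 = 1$)
$N{\left(s,B \right)} = - \frac{21}{13}$ ($N{\left(s,B \right)} = - \frac{8}{13} - 1 = - \frac{21}{13}$)
$4534 + N{\left(-50,65 \right)} = 4534 - \frac{21}{13} = \frac{58921}{13}$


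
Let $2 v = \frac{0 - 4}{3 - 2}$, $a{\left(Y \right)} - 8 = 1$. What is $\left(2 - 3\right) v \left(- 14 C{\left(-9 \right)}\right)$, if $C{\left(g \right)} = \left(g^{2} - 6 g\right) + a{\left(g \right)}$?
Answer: $-4032$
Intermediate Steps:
$a{\left(Y \right)} = 9$ ($a{\left(Y \right)} = 8 + 1 = 9$)
$v = -2$ ($v = \frac{\left(0 - 4\right) \frac{1}{3 - 2}}{2} = \frac{\left(-4\right) 1^{-1}}{2} = \frac{\left(-4\right) 1}{2} = \frac{1}{2} \left(-4\right) = -2$)
$C{\left(g \right)} = 9 + g^{2} - 6 g$ ($C{\left(g \right)} = \left(g^{2} - 6 g\right) + 9 = 9 + g^{2} - 6 g$)
$\left(2 - 3\right) v \left(- 14 C{\left(-9 \right)}\right) = \left(2 - 3\right) \left(-2\right) \left(- 14 \left(9 + \left(-9\right)^{2} - -54\right)\right) = \left(2 - 3\right) \left(-2\right) \left(- 14 \left(9 + 81 + 54\right)\right) = \left(-1\right) \left(-2\right) \left(\left(-14\right) 144\right) = 2 \left(-2016\right) = -4032$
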